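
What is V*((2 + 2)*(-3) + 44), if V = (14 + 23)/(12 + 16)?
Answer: 296/7 ≈ 42.286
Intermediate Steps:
V = 37/28 ≈ 1.3214
V*((2 + 2)*(-3) + 44) = 37*((2 + 2)*(-3) + 44)/28 = 37*(4*(-3) + 44)/28 = 37*(-12 + 44)/28 = (37/28)*32 = 296/7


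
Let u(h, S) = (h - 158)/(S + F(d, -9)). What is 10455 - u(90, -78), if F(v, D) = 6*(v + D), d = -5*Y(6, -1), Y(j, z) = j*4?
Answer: 2226898/213 ≈ 10455.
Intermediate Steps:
Y(j, z) = 4*j
d = -120 (d = -20*6 = -5*24 = -120)
F(v, D) = 6*D + 6*v (F(v, D) = 6*(D + v) = 6*D + 6*v)
u(h, S) = (-158 + h)/(-774 + S) (u(h, S) = (h - 158)/(S + (6*(-9) + 6*(-120))) = (-158 + h)/(S + (-54 - 720)) = (-158 + h)/(S - 774) = (-158 + h)/(-774 + S))
10455 - u(90, -78) = 10455 - (-158 + 90)/(-774 - 78) = 10455 - (-68)/(-852) = 10455 - (-1)*(-68)/852 = 10455 - 1*17/213 = 10455 - 17/213 = 2226898/213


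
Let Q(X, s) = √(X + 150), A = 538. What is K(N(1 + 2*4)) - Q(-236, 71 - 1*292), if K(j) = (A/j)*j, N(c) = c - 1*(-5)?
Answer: 538 - I*√86 ≈ 538.0 - 9.2736*I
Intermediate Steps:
N(c) = 5 + c (N(c) = c + 5 = 5 + c)
Q(X, s) = √(150 + X)
K(j) = 538 (K(j) = (538/j)*j = 538)
K(N(1 + 2*4)) - Q(-236, 71 - 1*292) = 538 - √(150 - 236) = 538 - √(-86) = 538 - I*√86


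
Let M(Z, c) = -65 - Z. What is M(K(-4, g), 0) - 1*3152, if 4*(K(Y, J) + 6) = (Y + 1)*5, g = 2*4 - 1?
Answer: -12829/4 ≈ -3207.3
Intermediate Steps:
g = 7 (g = 8 - 1 = 7)
K(Y, J) = -19/4 + 5*Y/4 (K(Y, J) = -6 + ((Y + 1)*5)/4 = -6 + ((1 + Y)*5)/4 = -6 + (5 + 5*Y)/4 = -6 + (5/4 + 5*Y/4) = -19/4 + 5*Y/4)
M(K(-4, g), 0) - 1*3152 = (-65 - (-19/4 + (5/4)*(-4))) - 1*3152 = (-65 - (-19/4 - 5)) - 3152 = (-65 - 1*(-39/4)) - 3152 = (-65 + 39/4) - 3152 = -221/4 - 3152 = -12829/4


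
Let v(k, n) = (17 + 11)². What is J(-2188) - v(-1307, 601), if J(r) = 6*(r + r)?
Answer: -27040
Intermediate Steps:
v(k, n) = 784 (v(k, n) = 28² = 784)
J(r) = 12*r (J(r) = 6*(2*r) = 12*r)
J(-2188) - v(-1307, 601) = 12*(-2188) - 1*784 = -26256 - 784 = -27040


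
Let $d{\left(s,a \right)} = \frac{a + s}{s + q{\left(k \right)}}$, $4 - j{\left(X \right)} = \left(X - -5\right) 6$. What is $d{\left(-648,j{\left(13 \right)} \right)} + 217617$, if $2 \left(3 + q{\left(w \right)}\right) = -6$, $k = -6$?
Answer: $\frac{71161135}{327} \approx 2.1762 \cdot 10^{5}$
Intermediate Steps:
$q{\left(w \right)} = -6$ ($q{\left(w \right)} = -3 + \frac{1}{2} \left(-6\right) = -3 - 3 = -6$)
$j{\left(X \right)} = -26 - 6 X$ ($j{\left(X \right)} = 4 - \left(X - -5\right) 6 = 4 - \left(X + 5\right) 6 = 4 - \left(5 + X\right) 6 = 4 - \left(30 + 6 X\right) = -26 - 6 X$)
$d{\left(s,a \right)} = \frac{a + s}{-6 + s}$ ($d{\left(s,a \right)} = \frac{a + s}{s - 6} = \frac{a + s}{-6 + s}$)
$d{\left(-648,j{\left(13 \right)} \right)} + 217617 = \frac{\left(-26 - 78\right) - 648}{-6 - 648} + 217617 = \frac{\left(-26 - 78\right) - 648}{-654} + 217617 = - \frac{-104 - 648}{654} + 217617 = \left(- \frac{1}{654}\right) \left(-752\right) + 217617 = \frac{376}{327} + 217617 = \frac{71161135}{327}$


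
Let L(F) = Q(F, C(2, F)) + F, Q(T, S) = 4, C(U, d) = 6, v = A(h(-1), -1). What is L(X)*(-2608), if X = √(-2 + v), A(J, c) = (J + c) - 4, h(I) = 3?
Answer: -10432 - 5216*I ≈ -10432.0 - 5216.0*I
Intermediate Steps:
A(J, c) = -4 + J + c
v = -2 (v = -4 + 3 - 1 = -2)
X = 2*I (X = √(-2 - 2) = √(-4) = 2*I ≈ 2.0*I)
L(F) = 4 + F
L(X)*(-2608) = (4 + 2*I)*(-2608) = -10432 - 5216*I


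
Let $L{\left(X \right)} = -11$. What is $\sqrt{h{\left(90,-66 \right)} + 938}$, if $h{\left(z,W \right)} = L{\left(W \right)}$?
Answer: $3 \sqrt{103} \approx 30.447$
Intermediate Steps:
$h{\left(z,W \right)} = -11$
$\sqrt{h{\left(90,-66 \right)} + 938} = \sqrt{-11 + 938} = \sqrt{927} = 3 \sqrt{103}$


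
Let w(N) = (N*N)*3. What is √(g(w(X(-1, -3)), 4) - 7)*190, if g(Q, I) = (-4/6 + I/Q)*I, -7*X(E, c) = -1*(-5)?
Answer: 38*√177/3 ≈ 168.52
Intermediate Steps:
X(E, c) = -5/7 (X(E, c) = -(-1)*(-5)/7 = -⅐*5 = -5/7)
w(N) = 3*N² (w(N) = N²*3 = 3*N²)
g(Q, I) = I*(-⅔ + I/Q) (g(Q, I) = (-4*⅙ + I/Q)*I = (-⅔ + I/Q)*I = I*(-⅔ + I/Q))
√(g(w(X(-1, -3)), 4) - 7)*190 = √((-⅔*4 + 4²/((3*(-5/7)²))) - 7)*190 = √((-8/3 + 16/((3*(25/49)))) - 7)*190 = √((-8/3 + 16/(75/49)) - 7)*190 = √((-8/3 + 16*(49/75)) - 7)*190 = √((-8/3 + 784/75) - 7)*190 = √(584/75 - 7)*190 = √(59/75)*190 = (√177/15)*190 = 38*√177/3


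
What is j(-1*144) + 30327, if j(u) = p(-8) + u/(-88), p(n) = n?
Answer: 333527/11 ≈ 30321.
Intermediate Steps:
j(u) = -8 - u/88 (j(u) = -8 + u/(-88) = -8 + u*(-1/88) = -8 - u/88)
j(-1*144) + 30327 = (-8 - (-1)*144/88) + 30327 = (-8 - 1/88*(-144)) + 30327 = (-8 + 18/11) + 30327 = -70/11 + 30327 = 333527/11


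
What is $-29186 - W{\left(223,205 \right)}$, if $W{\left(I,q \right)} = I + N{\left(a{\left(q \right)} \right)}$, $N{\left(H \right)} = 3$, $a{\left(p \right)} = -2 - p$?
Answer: $-29412$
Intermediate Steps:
$W{\left(I,q \right)} = 3 + I$ ($W{\left(I,q \right)} = I + 3 = 3 + I$)
$-29186 - W{\left(223,205 \right)} = -29186 - \left(3 + 223\right) = -29186 - 226 = -29412$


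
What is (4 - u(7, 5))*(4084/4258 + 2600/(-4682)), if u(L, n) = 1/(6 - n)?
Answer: 6037866/4983989 ≈ 1.2115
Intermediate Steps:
(4 - u(7, 5))*(4084/4258 + 2600/(-4682)) = (4 - (-1)/(-6 + 5))*(4084/4258 + 2600/(-4682)) = (4 - (-1)/(-1))*(4084*(1/4258) + 2600*(-1/4682)) = (4 - (-1)*(-1))*(2042/2129 - 1300/2341) = (4 - 1*1)*(2012622/4983989) = (4 - 1)*(2012622/4983989) = 3*(2012622/4983989) = 6037866/4983989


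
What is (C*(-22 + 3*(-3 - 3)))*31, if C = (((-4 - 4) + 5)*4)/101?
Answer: 14880/101 ≈ 147.33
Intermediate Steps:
C = -12/101 (C = ((-8 + 5)*4)*(1/101) = -3*4*(1/101) = -12*1/101 = -12/101 ≈ -0.11881)
(C*(-22 + 3*(-3 - 3)))*31 = -12*(-22 + 3*(-3 - 3))/101*31 = -12*(-22 + 3*(-6))/101*31 = -12*(-22 - 18)/101*31 = -12/101*(-40)*31 = (480/101)*31 = 14880/101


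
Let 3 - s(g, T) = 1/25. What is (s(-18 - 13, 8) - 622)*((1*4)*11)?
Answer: -680944/25 ≈ -27238.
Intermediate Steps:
s(g, T) = 74/25 (s(g, T) = 3 - 1/25 = 74/25)
(s(-18 - 13, 8) - 622)*((1*4)*11) = (74/25 - 622)*((1*4)*11) = -61904*11/25 = -15476/25*44 = -680944/25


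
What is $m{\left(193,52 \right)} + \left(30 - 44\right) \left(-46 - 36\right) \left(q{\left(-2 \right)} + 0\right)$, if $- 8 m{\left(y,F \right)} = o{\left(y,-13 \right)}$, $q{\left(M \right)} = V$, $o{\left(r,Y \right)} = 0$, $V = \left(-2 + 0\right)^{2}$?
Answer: $4592$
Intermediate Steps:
$V = 4$ ($V = \left(-2\right)^{2} = 4$)
$q{\left(M \right)} = 4$
$m{\left(y,F \right)} = 0$ ($m{\left(y,F \right)} = \left(- \frac{1}{8}\right) 0 = 0$)
$m{\left(193,52 \right)} + \left(30 - 44\right) \left(-46 - 36\right) \left(q{\left(-2 \right)} + 0\right) = 0 + \left(30 - 44\right) \left(-46 - 36\right) \left(4 + 0\right) = 0 + \left(-14\right) \left(-82\right) 4 = 0 + 1148 \cdot 4 = 0 + 4592 = 4592$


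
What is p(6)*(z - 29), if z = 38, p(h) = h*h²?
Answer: 1944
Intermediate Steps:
p(h) = h³
p(6)*(z - 29) = 6³*(38 - 29) = 216*9 = 1944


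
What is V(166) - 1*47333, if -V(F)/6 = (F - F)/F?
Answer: -47333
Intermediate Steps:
V(F) = 0 (V(F) = -6*(F - F)/F = -0/F = -6*0 = 0)
V(166) - 1*47333 = 0 - 1*47333 = 0 - 47333 = -47333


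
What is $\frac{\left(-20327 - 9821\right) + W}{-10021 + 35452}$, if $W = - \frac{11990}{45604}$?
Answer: $- \frac{32735271}{27613222} \approx -1.1855$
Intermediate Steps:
$W = - \frac{5995}{22802}$ ($W = \left(-11990\right) \frac{1}{45604} = - \frac{5995}{22802} \approx -0.26292$)
$\frac{\left(-20327 - 9821\right) + W}{-10021 + 35452} = \frac{\left(-20327 - 9821\right) - \frac{5995}{22802}}{-10021 + 35452} = \frac{\left(-20327 - 9821\right) - \frac{5995}{22802}}{25431} = \left(-30148 - \frac{5995}{22802}\right) \frac{1}{25431} = \left(- \frac{687440691}{22802}\right) \frac{1}{25431} = - \frac{32735271}{27613222}$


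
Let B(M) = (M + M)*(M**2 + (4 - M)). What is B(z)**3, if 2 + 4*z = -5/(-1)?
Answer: 6128487/32768 ≈ 187.03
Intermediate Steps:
z = 3/4 (z = -1/2 + (-5/(-1))/4 = -1/2 + (-5*(-1))/4 = -1/2 + (1/4)*5 = -1/2 + 5/4 = 3/4 ≈ 0.75000)
B(M) = 2*M*(4 + M**2 - M) (B(M) = (2*M)*(4 + M**2 - M) = 2*M*(4 + M**2 - M))
B(z)**3 = (2*(3/4)*(4 + (3/4)**2 - 1*3/4))**3 = (2*(3/4)*(4 + 9/16 - 3/4))**3 = (2*(3/4)*(61/16))**3 = (183/32)**3 = 6128487/32768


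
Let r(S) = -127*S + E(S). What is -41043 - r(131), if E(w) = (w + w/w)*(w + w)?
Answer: -58990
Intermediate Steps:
E(w) = 2*w*(1 + w) (E(w) = (w + 1)*(2*w) = (1 + w)*(2*w) = 2*w*(1 + w))
r(S) = -127*S + 2*S*(1 + S)
-41043 - r(131) = -41043 - 131*(-125 + 2*131) = -41043 - 131*(-125 + 262) = -41043 - 131*137 = -41043 - 1*17947 = -41043 - 17947 = -58990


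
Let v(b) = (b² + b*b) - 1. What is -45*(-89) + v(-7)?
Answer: 4102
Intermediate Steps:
v(b) = -1 + 2*b² (v(b) = (b² + b²) - 1 = 2*b² - 1 = -1 + 2*b²)
-45*(-89) + v(-7) = -45*(-89) + (-1 + 2*(-7)²) = 4005 + (-1 + 2*49) = 4005 + (-1 + 98) = 4005 + 97 = 4102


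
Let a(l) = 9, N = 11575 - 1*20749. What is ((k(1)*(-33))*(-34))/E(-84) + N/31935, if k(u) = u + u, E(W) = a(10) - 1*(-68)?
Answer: 2150174/74515 ≈ 28.856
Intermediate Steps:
N = -9174 (N = 11575 - 20749 = -9174)
E(W) = 77 (E(W) = 9 - 1*(-68) = 9 + 68 = 77)
k(u) = 2*u
((k(1)*(-33))*(-34))/E(-84) + N/31935 = (((2*1)*(-33))*(-34))/77 - 9174/31935 = ((2*(-33))*(-34))*(1/77) - 9174*1/31935 = -66*(-34)*(1/77) - 3058/10645 = 2244*(1/77) - 3058/10645 = 204/7 - 3058/10645 = 2150174/74515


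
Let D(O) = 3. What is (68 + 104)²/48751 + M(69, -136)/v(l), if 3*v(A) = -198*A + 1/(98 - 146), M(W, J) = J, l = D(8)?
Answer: 1798268176/1390037263 ≈ 1.2937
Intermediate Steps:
l = 3
v(A) = -1/144 - 66*A (v(A) = (-198*A + 1/(98 - 146))/3 = (-198*A + 1/(-48))/3 = (-198*A - 1/48)/3 = (-1/48 - 198*A)/3 = -1/144 - 66*A)
(68 + 104)²/48751 + M(69, -136)/v(l) = (68 + 104)²/48751 - 136/(-1/144 - 66*3) = 172²*(1/48751) - 136/(-1/144 - 198) = 29584*(1/48751) - 136/(-28513/144) = 29584/48751 - 136*(-144/28513) = 29584/48751 + 19584/28513 = 1798268176/1390037263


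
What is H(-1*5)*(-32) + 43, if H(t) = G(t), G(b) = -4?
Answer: 171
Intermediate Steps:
H(t) = -4
H(-1*5)*(-32) + 43 = -4*(-32) + 43 = 128 + 43 = 171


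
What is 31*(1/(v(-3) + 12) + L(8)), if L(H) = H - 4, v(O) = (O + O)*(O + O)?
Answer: 5983/48 ≈ 124.65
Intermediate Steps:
v(O) = 4*O**2 (v(O) = (2*O)*(2*O) = 4*O**2)
L(H) = -4 + H
31*(1/(v(-3) + 12) + L(8)) = 31*(1/(4*(-3)**2 + 12) + (-4 + 8)) = 31*(1/(4*9 + 12) + 4) = 31*(1/(36 + 12) + 4) = 31*(1/48 + 4) = 31*(193/48) = 5983/48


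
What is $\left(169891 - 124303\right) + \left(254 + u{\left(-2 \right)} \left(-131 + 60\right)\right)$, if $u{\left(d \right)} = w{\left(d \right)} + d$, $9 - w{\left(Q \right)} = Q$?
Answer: $45203$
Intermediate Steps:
$w{\left(Q \right)} = 9 - Q$
$u{\left(d \right)} = 9$ ($u{\left(d \right)} = \left(9 - d\right) + d = 9$)
$\left(169891 - 124303\right) + \left(254 + u{\left(-2 \right)} \left(-131 + 60\right)\right) = \left(169891 - 124303\right) + \left(254 + 9 \left(-131 + 60\right)\right) = 45588 + \left(254 + 9 \left(-71\right)\right) = 45588 + \left(254 - 639\right) = 45588 - 385 = 45203$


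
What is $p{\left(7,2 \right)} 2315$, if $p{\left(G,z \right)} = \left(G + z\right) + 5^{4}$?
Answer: $1467710$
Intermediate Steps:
$p{\left(G,z \right)} = 625 + G + z$ ($p{\left(G,z \right)} = \left(G + z\right) + 625 = 625 + G + z$)
$p{\left(7,2 \right)} 2315 = \left(625 + 7 + 2\right) 2315 = 634 \cdot 2315 = 1467710$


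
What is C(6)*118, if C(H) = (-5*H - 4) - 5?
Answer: -4602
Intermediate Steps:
C(H) = -9 - 5*H (C(H) = (-4 - 5*H) - 5 = -9 - 5*H)
C(6)*118 = (-9 - 5*6)*118 = (-9 - 30)*118 = -39*118 = -4602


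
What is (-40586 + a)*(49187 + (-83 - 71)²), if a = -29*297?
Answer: -3586754697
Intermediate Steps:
a = -8613
(-40586 + a)*(49187 + (-83 - 71)²) = (-40586 - 8613)*(49187 + (-83 - 71)²) = -49199*(49187 + (-154)²) = -49199*(49187 + 23716) = -49199*72903 = -3586754697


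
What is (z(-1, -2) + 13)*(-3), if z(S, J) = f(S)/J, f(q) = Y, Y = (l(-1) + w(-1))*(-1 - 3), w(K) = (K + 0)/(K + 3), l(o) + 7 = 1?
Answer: 0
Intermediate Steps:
l(o) = -6 (l(o) = -7 + 1 = -6)
w(K) = K/(3 + K)
Y = 26 (Y = (-6 - 1/(3 - 1))*(-1 - 3) = (-6 - 1/2)*(-4) = (-6 - 1*½)*(-4) = (-6 - ½)*(-4) = -13/2*(-4) = 26)
f(q) = 26
z(S, J) = 26/J
(z(-1, -2) + 13)*(-3) = (26/(-2) + 13)*(-3) = (26*(-½) + 13)*(-3) = (-13 + 13)*(-3) = 0*(-3) = 0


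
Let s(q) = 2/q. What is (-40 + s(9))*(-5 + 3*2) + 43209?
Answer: 388523/9 ≈ 43169.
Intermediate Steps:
(-40 + s(9))*(-5 + 3*2) + 43209 = (-40 + 2/9)*(-5 + 3*2) + 43209 = (-40 + 2*(1/9))*(-5 + 6) + 43209 = (-40 + 2/9)*1 + 43209 = -358/9*1 + 43209 = -358/9 + 43209 = 388523/9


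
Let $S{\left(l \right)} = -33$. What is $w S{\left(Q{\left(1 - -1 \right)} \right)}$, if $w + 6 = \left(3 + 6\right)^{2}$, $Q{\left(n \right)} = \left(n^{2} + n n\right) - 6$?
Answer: $-2475$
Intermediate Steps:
$Q{\left(n \right)} = -6 + 2 n^{2}$ ($Q{\left(n \right)} = \left(n^{2} + n^{2}\right) - 6 = 2 n^{2} - 6 = -6 + 2 n^{2}$)
$w = 75$ ($w = -6 + \left(3 + 6\right)^{2} = -6 + 9^{2} = -6 + 81 = 75$)
$w S{\left(Q{\left(1 - -1 \right)} \right)} = 75 \left(-33\right) = -2475$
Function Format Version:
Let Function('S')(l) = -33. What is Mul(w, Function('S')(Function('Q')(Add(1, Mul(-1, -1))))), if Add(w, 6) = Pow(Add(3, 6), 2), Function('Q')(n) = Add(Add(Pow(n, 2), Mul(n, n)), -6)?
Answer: -2475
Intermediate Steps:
Function('Q')(n) = Add(-6, Mul(2, Pow(n, 2))) (Function('Q')(n) = Add(Add(Pow(n, 2), Pow(n, 2)), -6) = Add(Mul(2, Pow(n, 2)), -6) = Add(-6, Mul(2, Pow(n, 2))))
w = 75 (w = Add(-6, Pow(Add(3, 6), 2)) = Add(-6, Pow(9, 2)) = Add(-6, 81) = 75)
Mul(w, Function('S')(Function('Q')(Add(1, Mul(-1, -1))))) = Mul(75, -33) = -2475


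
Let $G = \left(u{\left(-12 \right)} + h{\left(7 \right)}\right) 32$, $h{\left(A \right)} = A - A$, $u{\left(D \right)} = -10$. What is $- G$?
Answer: $320$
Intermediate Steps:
$h{\left(A \right)} = 0$
$G = -320$ ($G = \left(-10 + 0\right) 32 = \left(-10\right) 32 = -320$)
$- G = \left(-1\right) \left(-320\right) = 320$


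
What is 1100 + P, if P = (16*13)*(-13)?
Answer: -1604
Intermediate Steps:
P = -2704 (P = 208*(-13) = -2704)
1100 + P = 1100 - 2704 = -1604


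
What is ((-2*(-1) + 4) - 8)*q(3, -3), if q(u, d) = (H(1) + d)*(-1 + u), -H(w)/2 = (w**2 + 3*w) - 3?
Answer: 20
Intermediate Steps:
H(w) = 6 - 6*w - 2*w**2 (H(w) = -2*((w**2 + 3*w) - 3) = -2*(-3 + w**2 + 3*w) = 6 - 6*w - 2*w**2)
q(u, d) = (-1 + u)*(-2 + d) (q(u, d) = ((6 - 6*1 - 2*1**2) + d)*(-1 + u) = ((6 - 6 - 2*1) + d)*(-1 + u) = ((6 - 6 - 2) + d)*(-1 + u) = (-2 + d)*(-1 + u) = (-1 + u)*(-2 + d))
((-2*(-1) + 4) - 8)*q(3, -3) = ((-2*(-1) + 4) - 8)*(2 - 1*(-3) - 2*3 - 3*3) = ((2 + 4) - 8)*(2 + 3 - 6 - 9) = (6 - 8)*(-10) = -2*(-10) = 20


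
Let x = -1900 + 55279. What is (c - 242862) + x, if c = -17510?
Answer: -206993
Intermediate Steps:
x = 53379
(c - 242862) + x = (-17510 - 242862) + 53379 = -260372 + 53379 = -206993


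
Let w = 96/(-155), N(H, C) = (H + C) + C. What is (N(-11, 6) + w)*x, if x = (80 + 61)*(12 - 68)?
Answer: -465864/155 ≈ -3005.6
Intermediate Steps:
N(H, C) = H + 2*C (N(H, C) = (C + H) + C = H + 2*C)
w = -96/155 (w = 96*(-1/155) = -96/155 ≈ -0.61936)
x = -7896 (x = 141*(-56) = -7896)
(N(-11, 6) + w)*x = ((-11 + 2*6) - 96/155)*(-7896) = ((-11 + 12) - 96/155)*(-7896) = (1 - 96/155)*(-7896) = (59/155)*(-7896) = -465864/155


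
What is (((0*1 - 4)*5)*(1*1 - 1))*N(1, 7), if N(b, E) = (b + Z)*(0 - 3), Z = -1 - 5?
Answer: 0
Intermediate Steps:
Z = -6
N(b, E) = 18 - 3*b (N(b, E) = (b - 6)*(0 - 3) = (-6 + b)*(-3) = 18 - 3*b)
(((0*1 - 4)*5)*(1*1 - 1))*N(1, 7) = (((0*1 - 4)*5)*(1*1 - 1))*(18 - 3*1) = (((0 - 4)*5)*(1 - 1))*(18 - 3) = (-4*5*0)*15 = -20*0*15 = 0*15 = 0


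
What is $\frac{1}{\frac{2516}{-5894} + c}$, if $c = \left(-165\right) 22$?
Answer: $- \frac{2947}{10698868} \approx -0.00027545$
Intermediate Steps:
$c = -3630$
$\frac{1}{\frac{2516}{-5894} + c} = \frac{1}{\frac{2516}{-5894} - 3630} = \frac{1}{2516 \left(- \frac{1}{5894}\right) - 3630} = \frac{1}{- \frac{1258}{2947} - 3630} = \frac{1}{- \frac{10698868}{2947}} = - \frac{2947}{10698868}$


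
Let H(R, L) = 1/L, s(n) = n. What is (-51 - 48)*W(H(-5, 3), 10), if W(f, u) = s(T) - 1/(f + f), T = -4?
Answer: 1089/2 ≈ 544.50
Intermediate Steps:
W(f, u) = -4 - 1/(2*f) (W(f, u) = -4 - 1/(f + f) = -4 - 1/(2*f))
(-51 - 48)*W(H(-5, 3), 10) = (-51 - 48)*(-4 - 1/(2*(1/3))) = -99*(-4 - 1/(2*⅓)) = -99*(-4 - ½*3) = -99*(-4 - 3/2) = -99*(-11/2) = 1089/2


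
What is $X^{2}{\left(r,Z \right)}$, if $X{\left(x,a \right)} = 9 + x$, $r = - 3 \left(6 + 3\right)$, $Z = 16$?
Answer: $324$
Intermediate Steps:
$r = -27$ ($r = \left(-3\right) 9 = -27$)
$X^{2}{\left(r,Z \right)} = \left(9 - 27\right)^{2} = \left(-18\right)^{2} = 324$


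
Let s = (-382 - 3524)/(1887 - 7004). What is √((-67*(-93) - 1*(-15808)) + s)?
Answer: √11777189977/731 ≈ 148.46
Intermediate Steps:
s = 558/731 (s = -3906/(-5117) = -3906*(-1/5117) = 558/731 ≈ 0.76334)
√((-67*(-93) - 1*(-15808)) + s) = √((-67*(-93) - 1*(-15808)) + 558/731) = √((6231 + 15808) + 558/731) = √(22039 + 558/731) = √(16111067/731) = √11777189977/731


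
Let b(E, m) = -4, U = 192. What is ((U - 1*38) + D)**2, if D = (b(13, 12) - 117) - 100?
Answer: 4489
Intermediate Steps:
D = -221 (D = (-4 - 117) - 100 = -121 - 100 = -221)
((U - 1*38) + D)**2 = ((192 - 1*38) - 221)**2 = ((192 - 38) - 221)**2 = (154 - 221)**2 = (-67)**2 = 4489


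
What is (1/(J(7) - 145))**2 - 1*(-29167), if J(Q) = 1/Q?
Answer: 29989392781/1028196 ≈ 29167.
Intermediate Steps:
J(Q) = 1/Q
(1/(J(7) - 145))**2 - 1*(-29167) = (1/(1/7 - 145))**2 - 1*(-29167) = (1/(1/7 - 145))**2 + 29167 = (1/(-1014/7))**2 + 29167 = (-7/1014)**2 + 29167 = 49/1028196 + 29167 = 29989392781/1028196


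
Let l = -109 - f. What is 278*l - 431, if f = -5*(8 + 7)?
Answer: -9883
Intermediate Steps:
f = -75 (f = -5*15 = -75)
l = -34 (l = -109 - 1*(-75) = -109 + 75 = -34)
278*l - 431 = 278*(-34) - 431 = -9452 - 431 = -9883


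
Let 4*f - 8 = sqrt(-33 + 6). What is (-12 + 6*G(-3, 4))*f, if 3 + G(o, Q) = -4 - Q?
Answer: -156 - 117*I*sqrt(3)/2 ≈ -156.0 - 101.32*I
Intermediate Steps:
G(o, Q) = -7 - Q (G(o, Q) = -3 + (-4 - Q) = -7 - Q)
f = 2 + 3*I*sqrt(3)/4 (f = 2 + sqrt(-33 + 6)/4 = 2 + sqrt(-27)/4 = 2 + (3*I*sqrt(3))/4 = 2 + 3*I*sqrt(3)/4 ≈ 2.0 + 1.299*I)
(-12 + 6*G(-3, 4))*f = (-12 + 6*(-7 - 1*4))*(2 + 3*I*sqrt(3)/4) = (-12 + 6*(-7 - 4))*(2 + 3*I*sqrt(3)/4) = (-12 + 6*(-11))*(2 + 3*I*sqrt(3)/4) = (-12 - 66)*(2 + 3*I*sqrt(3)/4) = -78*(2 + 3*I*sqrt(3)/4) = -156 - 117*I*sqrt(3)/2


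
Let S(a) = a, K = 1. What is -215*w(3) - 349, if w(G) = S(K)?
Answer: -564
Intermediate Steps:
w(G) = 1
-215*w(3) - 349 = -215*1 - 349 = -215 - 349 = -564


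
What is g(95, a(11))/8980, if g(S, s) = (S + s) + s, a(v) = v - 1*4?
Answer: 109/8980 ≈ 0.012138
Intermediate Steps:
a(v) = -4 + v (a(v) = v - 4 = -4 + v)
g(S, s) = S + 2*s
g(95, a(11))/8980 = (95 + 2*(-4 + 11))/8980 = (95 + 2*7)*(1/8980) = (95 + 14)*(1/8980) = 109*(1/8980) = 109/8980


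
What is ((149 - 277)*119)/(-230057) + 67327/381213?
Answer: 21295684055/87700719141 ≈ 0.24282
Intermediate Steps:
((149 - 277)*119)/(-230057) + 67327/381213 = -128*119*(-1/230057) + 67327*(1/381213) = -15232*(-1/230057) + 67327/381213 = 15232/230057 + 67327/381213 = 21295684055/87700719141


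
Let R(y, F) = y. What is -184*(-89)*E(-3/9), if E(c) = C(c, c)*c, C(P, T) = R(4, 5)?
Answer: -65504/3 ≈ -21835.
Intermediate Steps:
C(P, T) = 4
E(c) = 4*c
-184*(-89)*E(-3/9) = -184*(-89)*4*(-3/9) = -(-16376)*4*(-3*1/9) = -(-16376)*4*(-1/3) = -(-16376)*(-4)/3 = -1*65504/3 = -65504/3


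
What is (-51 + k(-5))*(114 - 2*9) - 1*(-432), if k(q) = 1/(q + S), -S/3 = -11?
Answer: -31224/7 ≈ -4460.6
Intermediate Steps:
S = 33 (S = -3*(-11) = 33)
k(q) = 1/(33 + q) (k(q) = 1/(q + 33) = 1/(33 + q))
(-51 + k(-5))*(114 - 2*9) - 1*(-432) = (-51 + 1/(33 - 5))*(114 - 2*9) - 1*(-432) = (-51 + 1/28)*(114 - 18) + 432 = (-51 + 1/28)*96 + 432 = -1427/28*96 + 432 = -34248/7 + 432 = -31224/7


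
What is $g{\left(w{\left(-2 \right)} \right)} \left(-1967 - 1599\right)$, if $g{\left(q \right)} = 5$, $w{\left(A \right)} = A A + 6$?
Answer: $-17830$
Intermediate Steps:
$w{\left(A \right)} = 6 + A^{2}$ ($w{\left(A \right)} = A^{2} + 6 = 6 + A^{2}$)
$g{\left(w{\left(-2 \right)} \right)} \left(-1967 - 1599\right) = 5 \left(-1967 - 1599\right) = 5 \left(-3566\right) = -17830$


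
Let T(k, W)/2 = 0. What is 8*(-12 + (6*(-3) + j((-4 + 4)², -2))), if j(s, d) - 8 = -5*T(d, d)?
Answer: -176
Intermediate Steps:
T(k, W) = 0 (T(k, W) = 2*0 = 0)
j(s, d) = 8 (j(s, d) = 8 - 5*0 = 8 + 0 = 8)
8*(-12 + (6*(-3) + j((-4 + 4)², -2))) = 8*(-12 + (6*(-3) + 8)) = 8*(-12 + (-18 + 8)) = 8*(-12 - 10) = 8*(-22) = -176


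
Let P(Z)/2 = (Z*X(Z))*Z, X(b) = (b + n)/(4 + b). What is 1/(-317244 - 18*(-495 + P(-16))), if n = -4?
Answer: -1/323694 ≈ -3.0893e-6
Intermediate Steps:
X(b) = (-4 + b)/(4 + b) (X(b) = (b - 4)/(4 + b) = (-4 + b)/(4 + b))
P(Z) = 2*Z**2*(-4 + Z)/(4 + Z) (P(Z) = 2*((Z*((-4 + Z)/(4 + Z)))*Z) = 2*((Z*(-4 + Z)/(4 + Z))*Z) = 2*(Z**2*(-4 + Z)/(4 + Z)) = 2*Z**2*(-4 + Z)/(4 + Z))
1/(-317244 - 18*(-495 + P(-16))) = 1/(-317244 - 18*(-495 + 2*(-16)**2*(-4 - 16)/(4 - 16))) = 1/(-317244 - 18*(-495 + 2*256*(-20)/(-12))) = 1/(-317244 - 18*(-495 + 2*256*(-1/12)*(-20))) = 1/(-317244 - 18*(-495 + 2560/3)) = 1/(-317244 - 18*1075/3) = 1/(-317244 - 6450) = 1/(-323694) = -1/323694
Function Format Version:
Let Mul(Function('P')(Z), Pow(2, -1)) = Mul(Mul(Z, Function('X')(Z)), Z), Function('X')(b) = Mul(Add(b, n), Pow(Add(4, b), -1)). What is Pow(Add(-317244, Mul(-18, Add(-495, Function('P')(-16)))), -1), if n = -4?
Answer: Rational(-1, 323694) ≈ -3.0893e-6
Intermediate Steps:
Function('X')(b) = Mul(Pow(Add(4, b), -1), Add(-4, b)) (Function('X')(b) = Mul(Add(b, -4), Pow(Add(4, b), -1)) = Mul(Add(-4, b), Pow(Add(4, b), -1)) = Mul(Pow(Add(4, b), -1), Add(-4, b)))
Function('P')(Z) = Mul(2, Pow(Z, 2), Pow(Add(4, Z), -1), Add(-4, Z)) (Function('P')(Z) = Mul(2, Mul(Mul(Z, Mul(Pow(Add(4, Z), -1), Add(-4, Z))), Z)) = Mul(2, Mul(Mul(Z, Pow(Add(4, Z), -1), Add(-4, Z)), Z)) = Mul(2, Mul(Pow(Z, 2), Pow(Add(4, Z), -1), Add(-4, Z))) = Mul(2, Pow(Z, 2), Pow(Add(4, Z), -1), Add(-4, Z)))
Pow(Add(-317244, Mul(-18, Add(-495, Function('P')(-16)))), -1) = Pow(Add(-317244, Mul(-18, Add(-495, Mul(2, Pow(-16, 2), Pow(Add(4, -16), -1), Add(-4, -16))))), -1) = Pow(Add(-317244, Mul(-18, Add(-495, Mul(2, 256, Pow(-12, -1), -20)))), -1) = Pow(Add(-317244, Mul(-18, Add(-495, Mul(2, 256, Rational(-1, 12), -20)))), -1) = Pow(Add(-317244, Mul(-18, Add(-495, Rational(2560, 3)))), -1) = Pow(Add(-317244, Mul(-18, Rational(1075, 3))), -1) = Pow(Add(-317244, -6450), -1) = Pow(-323694, -1) = Rational(-1, 323694)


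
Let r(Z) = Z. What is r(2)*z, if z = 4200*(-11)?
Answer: -92400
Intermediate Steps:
z = -46200
r(2)*z = 2*(-46200) = -92400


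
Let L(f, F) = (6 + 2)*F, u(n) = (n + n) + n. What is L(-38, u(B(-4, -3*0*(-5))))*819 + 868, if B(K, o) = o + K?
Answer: -77756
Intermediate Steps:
B(K, o) = K + o
u(n) = 3*n (u(n) = 2*n + n = 3*n)
L(f, F) = 8*F
L(-38, u(B(-4, -3*0*(-5))))*819 + 868 = (8*(3*(-4 - 3*0*(-5))))*819 + 868 = (8*(3*(-4 + 0*(-5))))*819 + 868 = (8*(3*(-4 + 0)))*819 + 868 = (8*(3*(-4)))*819 + 868 = (8*(-12))*819 + 868 = -96*819 + 868 = -78624 + 868 = -77756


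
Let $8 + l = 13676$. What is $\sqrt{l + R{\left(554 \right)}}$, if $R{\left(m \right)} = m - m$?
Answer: $2 \sqrt{3417} \approx 116.91$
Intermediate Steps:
$l = 13668$ ($l = -8 + 13676 = 13668$)
$R{\left(m \right)} = 0$
$\sqrt{l + R{\left(554 \right)}} = \sqrt{13668 + 0} = \sqrt{13668} = 2 \sqrt{3417}$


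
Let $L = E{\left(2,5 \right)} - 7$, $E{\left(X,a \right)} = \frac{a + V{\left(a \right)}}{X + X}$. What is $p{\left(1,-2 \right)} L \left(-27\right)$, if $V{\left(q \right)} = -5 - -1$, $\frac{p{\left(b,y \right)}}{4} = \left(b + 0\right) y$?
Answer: $-1458$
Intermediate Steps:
$p{\left(b,y \right)} = 4 b y$ ($p{\left(b,y \right)} = 4 \left(b + 0\right) y = 4 b y$)
$V{\left(q \right)} = -4$ ($V{\left(q \right)} = -5 + 1 = -4$)
$E{\left(X,a \right)} = \frac{-4 + a}{2 X}$ ($E{\left(X,a \right)} = \frac{a - 4}{X + X} = \frac{-4 + a}{2 X}$)
$L = - \frac{27}{4}$ ($L = \frac{-4 + 5}{2 \cdot 2} - 7 = \frac{1}{2} \cdot \frac{1}{2} \cdot 1 - 7 = \frac{1}{4} - 7 = - \frac{27}{4} \approx -6.75$)
$p{\left(1,-2 \right)} L \left(-27\right) = 4 \cdot 1 \left(-2\right) \left(- \frac{27}{4}\right) \left(-27\right) = \left(-8\right) \left(- \frac{27}{4}\right) \left(-27\right) = 54 \left(-27\right) = -1458$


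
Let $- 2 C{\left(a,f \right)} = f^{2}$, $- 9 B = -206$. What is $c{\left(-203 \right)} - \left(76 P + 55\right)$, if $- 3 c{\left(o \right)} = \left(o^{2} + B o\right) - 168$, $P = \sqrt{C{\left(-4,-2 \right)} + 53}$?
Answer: $- \frac{329036}{27} - 76 \sqrt{51} \approx -12729.0$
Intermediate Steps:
$B = \frac{206}{9}$ ($B = \left(- \frac{1}{9}\right) \left(-206\right) = \frac{206}{9} \approx 22.889$)
$C{\left(a,f \right)} = - \frac{f^{2}}{2}$
$P = \sqrt{51}$ ($P = \sqrt{- \frac{\left(-2\right)^{2}}{2} + 53} = \sqrt{\left(- \frac{1}{2}\right) 4 + 53} = \sqrt{-2 + 53} = \sqrt{51} \approx 7.1414$)
$c{\left(o \right)} = 56 - \frac{206 o}{27} - \frac{o^{2}}{3}$ ($c{\left(o \right)} = - \frac{\left(o^{2} + \frac{206 o}{9}\right) - 168}{3} = - \frac{-168 + o^{2} + \frac{206 o}{9}}{3} = 56 - \frac{206 o}{27} - \frac{o^{2}}{3}$)
$c{\left(-203 \right)} - \left(76 P + 55\right) = \left(56 - - \frac{41818}{27} - \frac{\left(-203\right)^{2}}{3}\right) - \left(76 \sqrt{51} + 55\right) = \left(56 + \frac{41818}{27} - \frac{41209}{3}\right) - \left(55 + 76 \sqrt{51}\right) = - \frac{327551}{27} - \left(55 + 76 \sqrt{51}\right) = - \frac{329036}{27} - 76 \sqrt{51}$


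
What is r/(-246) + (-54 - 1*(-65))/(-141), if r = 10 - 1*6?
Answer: -545/5781 ≈ -0.094274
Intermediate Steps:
r = 4 (r = 10 - 6 = 4)
r/(-246) + (-54 - 1*(-65))/(-141) = 4/(-246) + (-54 - 1*(-65))/(-141) = 4*(-1/246) + (-54 + 65)*(-1/141) = -2/123 + 11*(-1/141) = -2/123 - 11/141 = -545/5781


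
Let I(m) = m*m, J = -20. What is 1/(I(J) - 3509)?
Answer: -1/3109 ≈ -0.00032165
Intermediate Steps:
I(m) = m²
1/(I(J) - 3509) = 1/((-20)² - 3509) = 1/(400 - 3509) = 1/(-3109) = -1/3109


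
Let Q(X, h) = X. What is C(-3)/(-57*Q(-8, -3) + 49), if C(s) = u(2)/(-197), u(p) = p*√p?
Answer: -2*√2/99485 ≈ -2.8431e-5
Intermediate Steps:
u(p) = p^(3/2)
C(s) = -2*√2/197 (C(s) = 2^(3/2)/(-197) = (2*√2)*(-1/197) = -2*√2/197)
C(-3)/(-57*Q(-8, -3) + 49) = (-2*√2/197)/(-57*(-8) + 49) = (-2*√2/197)/(456 + 49) = -2*√2/197/505 = -2*√2/197*(1/505) = -2*√2/99485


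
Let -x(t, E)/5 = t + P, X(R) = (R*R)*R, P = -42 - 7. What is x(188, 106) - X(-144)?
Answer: 2985289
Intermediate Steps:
P = -49
X(R) = R**3 (X(R) = R**2*R = R**3)
x(t, E) = 245 - 5*t (x(t, E) = -5*(t - 49) = -5*(-49 + t) = 245 - 5*t)
x(188, 106) - X(-144) = (245 - 5*188) - 1*(-144)**3 = (245 - 940) - 1*(-2985984) = -695 + 2985984 = 2985289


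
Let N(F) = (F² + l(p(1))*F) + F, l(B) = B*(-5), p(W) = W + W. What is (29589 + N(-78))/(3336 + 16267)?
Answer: 36375/19603 ≈ 1.8556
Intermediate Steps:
p(W) = 2*W
l(B) = -5*B
N(F) = F² - 9*F (N(F) = (F² + (-10)*F) + F = (F² + (-5*2)*F) + F = (F² - 10*F) + F = F² - 9*F)
(29589 + N(-78))/(3336 + 16267) = (29589 - 78*(-9 - 78))/(3336 + 16267) = (29589 - 78*(-87))/19603 = (29589 + 6786)*(1/19603) = 36375*(1/19603) = 36375/19603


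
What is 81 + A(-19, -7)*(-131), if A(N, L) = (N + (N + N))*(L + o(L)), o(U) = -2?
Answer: -67122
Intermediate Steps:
A(N, L) = 3*N*(-2 + L) (A(N, L) = (N + (N + N))*(L - 2) = (N + 2*N)*(-2 + L) = (3*N)*(-2 + L) = 3*N*(-2 + L))
81 + A(-19, -7)*(-131) = 81 + (3*(-19)*(-2 - 7))*(-131) = 81 + (3*(-19)*(-9))*(-131) = 81 + 513*(-131) = 81 - 67203 = -67122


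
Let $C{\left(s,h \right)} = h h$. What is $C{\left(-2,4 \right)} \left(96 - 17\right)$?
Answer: $1264$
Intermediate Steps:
$C{\left(s,h \right)} = h^{2}$
$C{\left(-2,4 \right)} \left(96 - 17\right) = 4^{2} \left(96 - 17\right) = 16 \cdot 79 = 1264$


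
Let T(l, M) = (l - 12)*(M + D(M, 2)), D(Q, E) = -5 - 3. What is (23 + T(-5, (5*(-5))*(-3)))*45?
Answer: -50220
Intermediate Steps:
D(Q, E) = -8
T(l, M) = (-12 + l)*(-8 + M) (T(l, M) = (l - 12)*(M - 8) = (-12 + l)*(-8 + M))
(23 + T(-5, (5*(-5))*(-3)))*45 = (23 + (96 - 12*5*(-5)*(-3) - 8*(-5) + ((5*(-5))*(-3))*(-5)))*45 = (23 + (96 - (-300)*(-3) + 40 - 25*(-3)*(-5)))*45 = (23 + (96 - 12*75 + 40 + 75*(-5)))*45 = (23 + (96 - 900 + 40 - 375))*45 = (23 - 1139)*45 = -1116*45 = -50220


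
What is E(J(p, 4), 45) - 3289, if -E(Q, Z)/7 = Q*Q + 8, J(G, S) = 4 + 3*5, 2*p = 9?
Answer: -5872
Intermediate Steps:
p = 9/2 (p = (½)*9 = 9/2 ≈ 4.5000)
J(G, S) = 19 (J(G, S) = 4 + 15 = 19)
E(Q, Z) = -56 - 7*Q² (E(Q, Z) = -7*(Q*Q + 8) = -7*(Q² + 8) = -7*(8 + Q²) = -56 - 7*Q²)
E(J(p, 4), 45) - 3289 = (-56 - 7*19²) - 3289 = (-56 - 7*361) - 3289 = (-56 - 2527) - 3289 = -2583 - 3289 = -5872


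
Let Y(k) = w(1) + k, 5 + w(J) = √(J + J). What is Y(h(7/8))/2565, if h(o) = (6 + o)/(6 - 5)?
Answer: 1/1368 + √2/2565 ≈ 0.0012823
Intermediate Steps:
h(o) = 6 + o (h(o) = (6 + o)/1 = (6 + o)*1 = 6 + o)
w(J) = -5 + √2*√J (w(J) = -5 + √(J + J) = -5 + √(2*J) = -5 + √2*√J)
Y(k) = -5 + k + √2 (Y(k) = (-5 + √2*√1) + k = (-5 + √2*1) + k = (-5 + √2) + k = -5 + k + √2)
Y(h(7/8))/2565 = (-5 + (6 + 7/8) + √2)/2565 = (-5 + (6 + 7*(⅛)) + √2)*(1/2565) = (-5 + (6 + 7/8) + √2)*(1/2565) = (-5 + 55/8 + √2)*(1/2565) = (15/8 + √2)*(1/2565) = 1/1368 + √2/2565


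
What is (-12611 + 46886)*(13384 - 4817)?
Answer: 293633925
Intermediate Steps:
(-12611 + 46886)*(13384 - 4817) = 34275*8567 = 293633925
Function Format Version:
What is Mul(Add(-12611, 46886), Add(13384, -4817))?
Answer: 293633925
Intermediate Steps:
Mul(Add(-12611, 46886), Add(13384, -4817)) = Mul(34275, 8567) = 293633925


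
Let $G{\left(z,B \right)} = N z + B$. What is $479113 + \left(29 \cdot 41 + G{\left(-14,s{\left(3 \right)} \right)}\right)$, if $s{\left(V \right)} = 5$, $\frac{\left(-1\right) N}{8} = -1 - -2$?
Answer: $480419$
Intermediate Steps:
$N = -8$ ($N = - 8 \left(-1 - -2\right) = - 8 \left(-1 + 2\right) = \left(-8\right) 1 = -8$)
$G{\left(z,B \right)} = B - 8 z$ ($G{\left(z,B \right)} = - 8 z + B = B - 8 z$)
$479113 + \left(29 \cdot 41 + G{\left(-14,s{\left(3 \right)} \right)}\right) = 479113 + \left(29 \cdot 41 + \left(5 - -112\right)\right) = 479113 + \left(1189 + \left(5 + 112\right)\right) = 479113 + \left(1189 + 117\right) = 479113 + 1306 = 480419$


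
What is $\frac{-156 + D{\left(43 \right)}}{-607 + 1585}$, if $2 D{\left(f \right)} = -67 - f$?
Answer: $- \frac{211}{978} \approx -0.21575$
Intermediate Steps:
$D{\left(f \right)} = - \frac{67}{2} - \frac{f}{2}$ ($D{\left(f \right)} = \frac{-67 - f}{2} = - \frac{67}{2} - \frac{f}{2}$)
$\frac{-156 + D{\left(43 \right)}}{-607 + 1585} = \frac{-156 - 55}{-607 + 1585} = \frac{-156 - 55}{978} = \left(-156 - 55\right) \frac{1}{978} = \left(-211\right) \frac{1}{978} = - \frac{211}{978}$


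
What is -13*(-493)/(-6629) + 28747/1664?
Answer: 179899287/11030656 ≈ 16.309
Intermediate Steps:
-13*(-493)/(-6629) + 28747/1664 = 6409*(-1/6629) + 28747*(1/1664) = -6409/6629 + 28747/1664 = 179899287/11030656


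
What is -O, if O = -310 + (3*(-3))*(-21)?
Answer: 121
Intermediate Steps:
O = -121 (O = -310 - 9*(-21) = -310 + 189 = -121)
-O = -1*(-121) = 121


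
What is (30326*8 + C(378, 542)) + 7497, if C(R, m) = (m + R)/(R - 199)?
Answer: 44769715/179 ≈ 2.5011e+5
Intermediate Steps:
C(R, m) = (R + m)/(-199 + R)
(30326*8 + C(378, 542)) + 7497 = (30326*8 + (378 + 542)/(-199 + 378)) + 7497 = (242608 + 920/179) + 7497 = 43427752/179 + 7497 = 44769715/179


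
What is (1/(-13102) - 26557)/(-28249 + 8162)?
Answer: 347949815/263179874 ≈ 1.3221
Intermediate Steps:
(1/(-13102) - 26557)/(-28249 + 8162) = (-1/13102 - 26557)/(-20087) = -347949815/13102*(-1/20087) = 347949815/263179874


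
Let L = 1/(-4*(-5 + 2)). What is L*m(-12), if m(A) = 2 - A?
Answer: 7/6 ≈ 1.1667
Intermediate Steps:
L = 1/12 (L = 1/(-4*(-3)) = 1/12 ≈ 0.083333)
L*m(-12) = (2 - 1*(-12))/12 = (2 + 12)/12 = (1/12)*14 = 7/6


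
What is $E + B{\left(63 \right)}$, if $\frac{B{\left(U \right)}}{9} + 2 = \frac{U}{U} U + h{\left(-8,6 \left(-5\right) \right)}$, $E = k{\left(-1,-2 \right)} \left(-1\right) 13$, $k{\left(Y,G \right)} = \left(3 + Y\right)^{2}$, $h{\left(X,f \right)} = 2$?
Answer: $515$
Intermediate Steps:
$E = -52$ ($E = \left(3 - 1\right)^{2} \left(-1\right) 13 = 2^{2} \left(-1\right) 13 = 4 \left(-1\right) 13 = \left(-4\right) 13 = -52$)
$B{\left(U \right)} = 9 U$ ($B{\left(U \right)} = -18 + 9 \left(\frac{U}{U} U + 2\right) = -18 + 9 \left(1 U + 2\right) = -18 + 9 \left(U + 2\right) = -18 + 9 \left(2 + U\right) = -18 + \left(18 + 9 U\right) = 9 U$)
$E + B{\left(63 \right)} = -52 + 9 \cdot 63 = -52 + 567 = 515$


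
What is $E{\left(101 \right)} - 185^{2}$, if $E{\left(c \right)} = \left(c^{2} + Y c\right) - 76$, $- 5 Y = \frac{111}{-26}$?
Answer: $- \frac{3121789}{130} \approx -24014.0$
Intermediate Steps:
$Y = \frac{111}{130}$ ($Y = - \frac{111 \frac{1}{-26}}{5} = - \frac{111 \left(- \frac{1}{26}\right)}{5} = \left(- \frac{1}{5}\right) \left(- \frac{111}{26}\right) = \frac{111}{130} \approx 0.85385$)
$E{\left(c \right)} = -76 + c^{2} + \frac{111 c}{130}$ ($E{\left(c \right)} = \left(c^{2} + \frac{111 c}{130}\right) - 76 = -76 + c^{2} + \frac{111 c}{130}$)
$E{\left(101 \right)} - 185^{2} = \left(-76 + 101^{2} + \frac{111}{130} \cdot 101\right) - 185^{2} = \left(-76 + 10201 + \frac{11211}{130}\right) - 34225 = \frac{1327461}{130} - 34225 = - \frac{3121789}{130}$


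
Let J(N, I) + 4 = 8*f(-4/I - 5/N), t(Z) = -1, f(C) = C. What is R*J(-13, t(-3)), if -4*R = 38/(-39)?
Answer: 3838/507 ≈ 7.5700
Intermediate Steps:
J(N, I) = -4 - 40/N - 32/I (J(N, I) = -4 + 8*(-4/I - 5/N) = -4 + 8*(-5/N - 4/I) = -4 + (-40/N - 32/I) = -4 - 40/N - 32/I)
R = 19/78 (R = -19/(2*(-39)) = -19*(-1)/(2*39) = -¼*(-38/39) = 19/78 ≈ 0.24359)
R*J(-13, t(-3)) = 19*(-4 - 40/(-13) - 32/(-1))/78 = 19*(-4 - 40*(-1/13) - 32*(-1))/78 = 19*(-4 + 40/13 + 32)/78 = (19/78)*(404/13) = 3838/507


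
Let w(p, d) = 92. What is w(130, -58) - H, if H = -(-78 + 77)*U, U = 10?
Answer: 82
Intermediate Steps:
H = 10 (H = -(-78 + 77)*10 = -(-1)*10 = -1*(-10) = 10)
w(130, -58) - H = 92 - 1*10 = 92 - 10 = 82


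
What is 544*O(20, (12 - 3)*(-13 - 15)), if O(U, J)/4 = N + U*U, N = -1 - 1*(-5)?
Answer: 879104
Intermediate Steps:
N = 4 (N = -1 + 5 = 4)
O(U, J) = 16 + 4*U² (O(U, J) = 4*(4 + U*U) = 4*(4 + U²) = 16 + 4*U²)
544*O(20, (12 - 3)*(-13 - 15)) = 544*(16 + 4*20²) = 544*(16 + 4*400) = 544*(16 + 1600) = 544*1616 = 879104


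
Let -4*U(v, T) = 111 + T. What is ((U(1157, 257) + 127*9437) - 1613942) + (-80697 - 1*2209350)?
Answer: -2705582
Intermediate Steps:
U(v, T) = -111/4 - T/4 (U(v, T) = -(111 + T)/4 = -111/4 - T/4)
((U(1157, 257) + 127*9437) - 1613942) + (-80697 - 1*2209350) = (((-111/4 - 1/4*257) + 127*9437) - 1613942) + (-80697 - 1*2209350) = (((-111/4 - 257/4) + 1198499) - 1613942) + (-80697 - 2209350) = ((-92 + 1198499) - 1613942) - 2290047 = (1198407 - 1613942) - 2290047 = -415535 - 2290047 = -2705582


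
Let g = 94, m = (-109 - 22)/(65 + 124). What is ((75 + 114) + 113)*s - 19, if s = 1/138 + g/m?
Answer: -370359868/9039 ≈ -40974.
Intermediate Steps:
m = -131/189 ≈ -0.69312
s = -2451577/18078 (s = 1/138 + 94/(-131/189) = 1*(1/138) + 94*(-189/131) = 1/138 - 17766/131 = -2451577/18078 ≈ -135.61)
((75 + 114) + 113)*s - 19 = ((75 + 114) + 113)*(-2451577/18078) - 19 = (189 + 113)*(-2451577/18078) - 19 = 302*(-2451577/18078) - 19 = -370188127/9039 - 19 = -370359868/9039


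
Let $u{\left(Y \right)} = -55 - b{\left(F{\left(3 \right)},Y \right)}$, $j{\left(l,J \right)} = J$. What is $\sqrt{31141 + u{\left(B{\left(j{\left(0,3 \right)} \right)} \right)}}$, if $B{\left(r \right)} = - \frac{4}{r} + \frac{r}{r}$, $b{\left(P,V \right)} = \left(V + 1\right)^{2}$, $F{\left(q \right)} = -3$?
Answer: $\frac{\sqrt{279770}}{3} \approx 176.31$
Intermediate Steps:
$b{\left(P,V \right)} = \left(1 + V\right)^{2}$
$B{\left(r \right)} = 1 - \frac{4}{r}$ ($B{\left(r \right)} = - \frac{4}{r} + 1 = 1 - \frac{4}{r}$)
$u{\left(Y \right)} = -55 - \left(1 + Y\right)^{2}$
$\sqrt{31141 + u{\left(B{\left(j{\left(0,3 \right)} \right)} \right)}} = \sqrt{31141 - \left(55 + \left(1 + \frac{-4 + 3}{3}\right)^{2}\right)} = \sqrt{31141 - \left(55 + \left(1 + \frac{1}{3} \left(-1\right)\right)^{2}\right)} = \sqrt{31141 - \left(55 + \left(1 - \frac{1}{3}\right)^{2}\right)} = \sqrt{31141 - \frac{499}{9}} = \sqrt{\frac{279770}{9}} = \frac{\sqrt{279770}}{3}$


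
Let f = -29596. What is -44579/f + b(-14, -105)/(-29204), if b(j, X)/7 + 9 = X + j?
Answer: 6777567/4409804 ≈ 1.5369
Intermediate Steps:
b(j, X) = -63 + 7*X + 7*j (b(j, X) = -63 + 7*(X + j) = -63 + (7*X + 7*j) = -63 + 7*X + 7*j)
-44579/f + b(-14, -105)/(-29204) = -44579/(-29596) + (-63 + 7*(-105) + 7*(-14))/(-29204) = -44579*(-1/29596) + (-63 - 735 - 98)*(-1/29204) = 44579/29596 - 896*(-1/29204) = 44579/29596 + 32/1043 = 6777567/4409804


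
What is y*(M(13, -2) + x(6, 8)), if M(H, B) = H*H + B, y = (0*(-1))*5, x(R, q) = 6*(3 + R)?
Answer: 0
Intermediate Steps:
x(R, q) = 18 + 6*R
y = 0 (y = 0*5 = 0)
M(H, B) = B + H² (M(H, B) = H² + B = B + H²)
y*(M(13, -2) + x(6, 8)) = 0*((-2 + 13²) + (18 + 6*6)) = 0*((-2 + 169) + (18 + 36)) = 0*(167 + 54) = 0*221 = 0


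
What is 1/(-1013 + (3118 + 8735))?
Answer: 1/10840 ≈ 9.2251e-5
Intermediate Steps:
1/(-1013 + (3118 + 8735)) = 1/(-1013 + 11853) = 1/10840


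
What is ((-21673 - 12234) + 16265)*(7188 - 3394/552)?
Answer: -17484906811/138 ≈ -1.2670e+8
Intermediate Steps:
((-21673 - 12234) + 16265)*(7188 - 3394/552) = (-33907 + 16265)*(7188 - 3394*1/552) = -17642*(7188 - 1697/276) = -17642*1982191/276 = -17484906811/138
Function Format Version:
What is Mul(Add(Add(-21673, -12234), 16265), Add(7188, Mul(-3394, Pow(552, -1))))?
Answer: Rational(-17484906811, 138) ≈ -1.2670e+8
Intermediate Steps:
Mul(Add(Add(-21673, -12234), 16265), Add(7188, Mul(-3394, Pow(552, -1)))) = Mul(Add(-33907, 16265), Add(7188, Mul(-3394, Rational(1, 552)))) = Mul(-17642, Add(7188, Rational(-1697, 276))) = Mul(-17642, Rational(1982191, 276)) = Rational(-17484906811, 138)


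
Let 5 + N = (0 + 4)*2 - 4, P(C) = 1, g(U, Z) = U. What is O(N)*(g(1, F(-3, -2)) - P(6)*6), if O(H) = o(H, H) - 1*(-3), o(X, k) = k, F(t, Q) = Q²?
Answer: -10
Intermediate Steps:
N = -1 (N = -5 + ((0 + 4)*2 - 4) = -5 + (4*2 - 4) = -5 + (8 - 4) = -5 + 4 = -1)
O(H) = 3 + H (O(H) = H - 1*(-3) = H + 3 = 3 + H)
O(N)*(g(1, F(-3, -2)) - P(6)*6) = (3 - 1)*(1 - 6) = 2*(1 - 1*6) = 2*(1 - 6) = 2*(-5) = -10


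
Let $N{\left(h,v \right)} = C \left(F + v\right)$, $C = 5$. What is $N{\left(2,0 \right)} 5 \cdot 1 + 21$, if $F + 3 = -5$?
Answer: $-179$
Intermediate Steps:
$F = -8$ ($F = -3 - 5 = -8$)
$N{\left(h,v \right)} = -40 + 5 v$ ($N{\left(h,v \right)} = 5 \left(-8 + v\right) = -40 + 5 v$)
$N{\left(2,0 \right)} 5 \cdot 1 + 21 = \left(-40 + 5 \cdot 0\right) 5 \cdot 1 + 21 = \left(-40 + 0\right) 5 \cdot 1 + 21 = \left(-40\right) 5 \cdot 1 + 21 = \left(-200\right) 1 + 21 = -200 + 21 = -179$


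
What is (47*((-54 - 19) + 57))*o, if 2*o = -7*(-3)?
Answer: -7896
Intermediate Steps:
o = 21/2 (o = (-7*(-3))/2 = (1/2)*21 = 21/2 ≈ 10.500)
(47*((-54 - 19) + 57))*o = (47*((-54 - 19) + 57))*(21/2) = (47*(-73 + 57))*(21/2) = (47*(-16))*(21/2) = -752*21/2 = -7896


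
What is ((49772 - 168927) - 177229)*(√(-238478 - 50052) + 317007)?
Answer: -93955802688 - 296384*I*√288530 ≈ -9.3956e+10 - 1.592e+8*I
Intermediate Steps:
((49772 - 168927) - 177229)*(√(-238478 - 50052) + 317007) = (-119155 - 177229)*(√(-288530) + 317007) = -296384*(I*√288530 + 317007) = -296384*(317007 + I*√288530) = -93955802688 - 296384*I*√288530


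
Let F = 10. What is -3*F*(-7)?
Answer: 210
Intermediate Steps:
-3*F*(-7) = -3*10*(-7) = -30*(-7) = 210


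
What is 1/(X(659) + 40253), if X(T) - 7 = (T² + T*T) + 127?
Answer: 1/908949 ≈ 1.1002e-6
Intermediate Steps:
X(T) = 134 + 2*T² (X(T) = 7 + ((T² + T*T) + 127) = 7 + ((T² + T²) + 127) = 7 + (2*T² + 127) = 7 + (127 + 2*T²) = 134 + 2*T²)
1/(X(659) + 40253) = 1/((134 + 2*659²) + 40253) = 1/((134 + 2*434281) + 40253) = 1/((134 + 868562) + 40253) = 1/(868696 + 40253) = 1/908949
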